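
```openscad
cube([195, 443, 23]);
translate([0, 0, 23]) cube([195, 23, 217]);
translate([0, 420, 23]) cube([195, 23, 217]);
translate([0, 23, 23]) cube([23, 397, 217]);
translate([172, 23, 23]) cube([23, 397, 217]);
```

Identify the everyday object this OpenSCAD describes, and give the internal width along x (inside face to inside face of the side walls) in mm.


An open box. The internal width is 149 mm.

A 195×443 base slab with four walls standing on it — an open box. The base is 195 mm wide and the walls are 23 mm thick, so the internal width is 195 − 2 × 23 = 149 mm.


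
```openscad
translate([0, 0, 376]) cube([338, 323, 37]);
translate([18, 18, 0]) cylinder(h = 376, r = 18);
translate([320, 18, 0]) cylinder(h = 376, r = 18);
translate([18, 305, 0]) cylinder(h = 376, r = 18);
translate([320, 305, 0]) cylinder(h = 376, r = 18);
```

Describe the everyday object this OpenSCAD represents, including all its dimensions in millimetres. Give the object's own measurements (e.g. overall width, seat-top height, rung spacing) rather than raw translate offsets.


A simple wooden stool: a rectangular seat 338 mm (x) by 323 mm (y), 37 mm thick, top face at z = 413 mm, on four round legs, each 36 mm in diameter. The legs rest on z = 0, each leg's axis is inset half a diameter from the nearest pair of seat edges (so the leg's bounding box is flush with the corner).


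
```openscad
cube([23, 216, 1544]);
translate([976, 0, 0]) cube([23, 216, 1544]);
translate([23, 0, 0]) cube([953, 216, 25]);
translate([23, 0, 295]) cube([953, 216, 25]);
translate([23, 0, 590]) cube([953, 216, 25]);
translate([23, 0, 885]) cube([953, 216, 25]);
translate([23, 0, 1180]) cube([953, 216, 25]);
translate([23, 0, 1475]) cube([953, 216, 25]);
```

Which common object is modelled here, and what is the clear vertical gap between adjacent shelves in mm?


A bookshelf. The clear shelf gap is 270 mm.

Two tall side panels with 6 horizontal boards between them — a bookshelf. The first two shelf undersides are at z = 0 and z = 295; with shelf thickness 25, the clear gap is 295 − 0 − 25 = 270 mm.


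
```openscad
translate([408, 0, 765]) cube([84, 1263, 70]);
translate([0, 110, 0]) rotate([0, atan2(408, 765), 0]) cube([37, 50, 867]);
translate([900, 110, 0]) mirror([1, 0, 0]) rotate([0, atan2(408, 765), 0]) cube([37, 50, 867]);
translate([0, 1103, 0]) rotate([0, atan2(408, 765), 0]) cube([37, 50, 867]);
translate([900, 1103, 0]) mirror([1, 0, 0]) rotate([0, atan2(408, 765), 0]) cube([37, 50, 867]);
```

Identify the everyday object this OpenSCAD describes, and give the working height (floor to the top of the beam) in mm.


A sawhorse. The overall height is 835 mm.

A beam across two mirrored pairs of raked legs — a sawhorse. The beam's underside is at z = 765 (matching the legs' vertical rise in atan2(408, 765)) and the beam is 70 mm tall, so its top is at 765 + 70 = 835 mm. The raked legs top out at the beam's underside, so that is the highest point.


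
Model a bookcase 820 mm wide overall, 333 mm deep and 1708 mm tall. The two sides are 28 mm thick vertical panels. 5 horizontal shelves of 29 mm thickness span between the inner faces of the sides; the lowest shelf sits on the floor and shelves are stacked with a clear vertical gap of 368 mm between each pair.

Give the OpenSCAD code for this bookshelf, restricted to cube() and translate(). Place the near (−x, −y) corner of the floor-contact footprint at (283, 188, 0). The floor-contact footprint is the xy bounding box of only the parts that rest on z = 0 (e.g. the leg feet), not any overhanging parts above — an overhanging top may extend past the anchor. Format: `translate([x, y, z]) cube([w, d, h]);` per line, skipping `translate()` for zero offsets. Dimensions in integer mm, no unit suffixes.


translate([283, 188, 0]) cube([28, 333, 1708]);
translate([1075, 188, 0]) cube([28, 333, 1708]);
translate([311, 188, 0]) cube([764, 333, 29]);
translate([311, 188, 397]) cube([764, 333, 29]);
translate([311, 188, 794]) cube([764, 333, 29]);
translate([311, 188, 1191]) cube([764, 333, 29]);
translate([311, 188, 1588]) cube([764, 333, 29]);


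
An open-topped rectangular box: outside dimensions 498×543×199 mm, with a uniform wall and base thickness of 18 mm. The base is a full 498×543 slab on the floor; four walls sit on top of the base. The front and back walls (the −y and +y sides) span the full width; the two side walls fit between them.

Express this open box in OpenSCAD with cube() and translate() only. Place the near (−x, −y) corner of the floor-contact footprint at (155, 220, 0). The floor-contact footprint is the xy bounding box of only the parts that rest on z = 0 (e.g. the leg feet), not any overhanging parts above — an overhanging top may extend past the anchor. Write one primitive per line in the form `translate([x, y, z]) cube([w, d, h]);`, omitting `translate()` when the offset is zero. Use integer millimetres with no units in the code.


translate([155, 220, 0]) cube([498, 543, 18]);
translate([155, 220, 18]) cube([498, 18, 181]);
translate([155, 745, 18]) cube([498, 18, 181]);
translate([155, 238, 18]) cube([18, 507, 181]);
translate([635, 238, 18]) cube([18, 507, 181]);


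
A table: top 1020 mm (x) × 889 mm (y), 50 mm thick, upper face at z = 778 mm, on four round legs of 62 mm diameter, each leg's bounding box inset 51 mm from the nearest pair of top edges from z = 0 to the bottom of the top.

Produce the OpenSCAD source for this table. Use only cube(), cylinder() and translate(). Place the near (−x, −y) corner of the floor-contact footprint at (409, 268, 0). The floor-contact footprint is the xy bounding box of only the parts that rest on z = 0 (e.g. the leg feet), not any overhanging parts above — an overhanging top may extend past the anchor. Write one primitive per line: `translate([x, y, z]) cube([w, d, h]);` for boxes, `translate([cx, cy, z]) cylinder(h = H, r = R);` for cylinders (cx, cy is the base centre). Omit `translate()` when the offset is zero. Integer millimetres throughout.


translate([358, 217, 728]) cube([1020, 889, 50]);
translate([440, 299, 0]) cylinder(h = 728, r = 31);
translate([1296, 299, 0]) cylinder(h = 728, r = 31);
translate([440, 1024, 0]) cylinder(h = 728, r = 31);
translate([1296, 1024, 0]) cylinder(h = 728, r = 31);


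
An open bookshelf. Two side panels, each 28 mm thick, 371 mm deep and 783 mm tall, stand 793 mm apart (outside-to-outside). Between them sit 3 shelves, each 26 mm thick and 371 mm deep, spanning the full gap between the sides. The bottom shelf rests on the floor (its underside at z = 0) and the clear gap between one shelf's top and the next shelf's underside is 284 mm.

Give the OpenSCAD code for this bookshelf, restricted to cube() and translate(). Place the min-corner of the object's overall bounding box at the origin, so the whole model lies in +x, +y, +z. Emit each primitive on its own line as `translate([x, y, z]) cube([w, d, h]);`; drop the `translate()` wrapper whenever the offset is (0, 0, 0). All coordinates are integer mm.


cube([28, 371, 783]);
translate([765, 0, 0]) cube([28, 371, 783]);
translate([28, 0, 0]) cube([737, 371, 26]);
translate([28, 0, 310]) cube([737, 371, 26]);
translate([28, 0, 620]) cube([737, 371, 26]);


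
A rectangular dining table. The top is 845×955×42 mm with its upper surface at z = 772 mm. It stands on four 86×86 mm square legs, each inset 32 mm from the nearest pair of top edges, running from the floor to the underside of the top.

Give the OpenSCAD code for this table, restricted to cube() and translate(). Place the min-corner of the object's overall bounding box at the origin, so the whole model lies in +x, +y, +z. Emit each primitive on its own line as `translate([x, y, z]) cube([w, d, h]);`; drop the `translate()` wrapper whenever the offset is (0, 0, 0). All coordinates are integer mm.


translate([0, 0, 730]) cube([845, 955, 42]);
translate([32, 32, 0]) cube([86, 86, 730]);
translate([727, 32, 0]) cube([86, 86, 730]);
translate([32, 837, 0]) cube([86, 86, 730]);
translate([727, 837, 0]) cube([86, 86, 730]);


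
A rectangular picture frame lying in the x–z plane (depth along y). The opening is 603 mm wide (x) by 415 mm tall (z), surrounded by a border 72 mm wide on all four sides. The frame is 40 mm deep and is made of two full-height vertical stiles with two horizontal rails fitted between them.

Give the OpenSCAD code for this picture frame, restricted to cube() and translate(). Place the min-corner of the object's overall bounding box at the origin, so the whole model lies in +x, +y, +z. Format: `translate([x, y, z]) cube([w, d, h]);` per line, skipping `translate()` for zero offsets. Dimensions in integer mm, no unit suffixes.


cube([72, 40, 559]);
translate([675, 0, 0]) cube([72, 40, 559]);
translate([72, 0, 0]) cube([603, 40, 72]);
translate([72, 0, 487]) cube([603, 40, 72]);


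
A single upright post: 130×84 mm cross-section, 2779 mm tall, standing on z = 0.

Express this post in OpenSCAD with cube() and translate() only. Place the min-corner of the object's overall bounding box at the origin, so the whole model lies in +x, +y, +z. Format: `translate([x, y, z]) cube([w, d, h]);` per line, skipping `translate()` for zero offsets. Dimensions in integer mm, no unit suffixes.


cube([130, 84, 2779]);


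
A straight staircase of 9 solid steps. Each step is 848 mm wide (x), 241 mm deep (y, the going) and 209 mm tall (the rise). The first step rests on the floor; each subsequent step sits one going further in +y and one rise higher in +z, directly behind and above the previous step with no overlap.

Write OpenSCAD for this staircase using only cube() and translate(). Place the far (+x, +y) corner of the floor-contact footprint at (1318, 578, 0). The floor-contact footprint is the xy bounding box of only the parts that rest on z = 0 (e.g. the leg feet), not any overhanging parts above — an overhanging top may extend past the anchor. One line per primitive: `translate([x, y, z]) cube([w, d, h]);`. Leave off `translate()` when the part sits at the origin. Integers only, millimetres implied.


translate([470, 337, 0]) cube([848, 241, 209]);
translate([470, 578, 209]) cube([848, 241, 209]);
translate([470, 819, 418]) cube([848, 241, 209]);
translate([470, 1060, 627]) cube([848, 241, 209]);
translate([470, 1301, 836]) cube([848, 241, 209]);
translate([470, 1542, 1045]) cube([848, 241, 209]);
translate([470, 1783, 1254]) cube([848, 241, 209]);
translate([470, 2024, 1463]) cube([848, 241, 209]);
translate([470, 2265, 1672]) cube([848, 241, 209]);


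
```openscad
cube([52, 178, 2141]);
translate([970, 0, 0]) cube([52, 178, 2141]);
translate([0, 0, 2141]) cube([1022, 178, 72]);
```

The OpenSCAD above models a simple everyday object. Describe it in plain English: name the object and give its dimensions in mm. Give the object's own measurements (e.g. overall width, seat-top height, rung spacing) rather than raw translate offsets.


A door frame. The clear opening is 918 mm wide and 2141 mm high. Two 52 mm wide jambs, 178 mm deep, stand either side of the opening from the floor to the top of the opening. A 72 mm thick head sits across the top of both jambs, spanning the full outside width of the frame.


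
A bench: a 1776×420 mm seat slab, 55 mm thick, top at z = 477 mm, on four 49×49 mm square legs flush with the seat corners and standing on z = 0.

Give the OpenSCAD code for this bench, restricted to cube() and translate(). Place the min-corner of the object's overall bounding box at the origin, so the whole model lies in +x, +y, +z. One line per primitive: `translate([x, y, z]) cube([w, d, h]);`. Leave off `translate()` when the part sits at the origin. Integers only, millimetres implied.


translate([0, 0, 422]) cube([1776, 420, 55]);
cube([49, 49, 422]);
translate([0, 371, 0]) cube([49, 49, 422]);
translate([1727, 0, 0]) cube([49, 49, 422]);
translate([1727, 371, 0]) cube([49, 49, 422]);


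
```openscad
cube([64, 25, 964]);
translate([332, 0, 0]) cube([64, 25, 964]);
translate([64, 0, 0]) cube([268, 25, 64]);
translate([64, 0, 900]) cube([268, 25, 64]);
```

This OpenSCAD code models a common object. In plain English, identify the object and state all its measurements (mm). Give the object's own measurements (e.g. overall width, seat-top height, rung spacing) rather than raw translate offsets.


A rectangular picture frame lying in the x–z plane (depth along y). The opening is 268 mm wide (x) by 836 mm tall (z), surrounded by a border 64 mm wide on all four sides. The frame is 25 mm deep and is made of two full-height vertical stiles with two horizontal rails fitted between them.


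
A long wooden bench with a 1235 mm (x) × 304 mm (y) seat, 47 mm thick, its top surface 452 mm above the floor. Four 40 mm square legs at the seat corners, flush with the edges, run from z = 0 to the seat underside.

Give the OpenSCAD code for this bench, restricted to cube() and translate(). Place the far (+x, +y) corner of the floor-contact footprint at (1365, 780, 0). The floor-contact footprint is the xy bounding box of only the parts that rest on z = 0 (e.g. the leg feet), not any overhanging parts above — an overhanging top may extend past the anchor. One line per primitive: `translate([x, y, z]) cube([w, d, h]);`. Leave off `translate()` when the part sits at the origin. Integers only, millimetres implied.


// leg_h = 452 − 47 = 405
translate([130, 476, 405]) cube([1235, 304, 47]);
translate([130, 476, 0]) cube([40, 40, 405]);
translate([130, 740, 0]) cube([40, 40, 405]);
translate([1325, 476, 0]) cube([40, 40, 405]);
translate([1325, 740, 0]) cube([40, 40, 405]);


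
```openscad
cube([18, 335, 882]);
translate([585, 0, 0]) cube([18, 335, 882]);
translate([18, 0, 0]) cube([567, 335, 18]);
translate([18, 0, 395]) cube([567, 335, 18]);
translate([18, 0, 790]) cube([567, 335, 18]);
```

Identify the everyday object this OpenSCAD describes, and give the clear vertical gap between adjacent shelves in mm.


A bookshelf. The clear shelf gap is 377 mm.

Two tall side panels with 3 horizontal boards between them — a bookshelf. The first two shelf undersides are at z = 0 and z = 395; with shelf thickness 18, the clear gap is 395 − 0 − 18 = 377 mm.


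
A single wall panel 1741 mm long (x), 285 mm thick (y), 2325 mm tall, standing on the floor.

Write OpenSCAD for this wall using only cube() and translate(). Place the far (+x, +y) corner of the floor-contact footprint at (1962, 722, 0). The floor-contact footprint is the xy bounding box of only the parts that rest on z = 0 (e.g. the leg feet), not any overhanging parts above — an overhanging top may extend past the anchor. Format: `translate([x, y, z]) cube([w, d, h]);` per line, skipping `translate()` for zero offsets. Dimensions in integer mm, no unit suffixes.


translate([221, 437, 0]) cube([1741, 285, 2325]);


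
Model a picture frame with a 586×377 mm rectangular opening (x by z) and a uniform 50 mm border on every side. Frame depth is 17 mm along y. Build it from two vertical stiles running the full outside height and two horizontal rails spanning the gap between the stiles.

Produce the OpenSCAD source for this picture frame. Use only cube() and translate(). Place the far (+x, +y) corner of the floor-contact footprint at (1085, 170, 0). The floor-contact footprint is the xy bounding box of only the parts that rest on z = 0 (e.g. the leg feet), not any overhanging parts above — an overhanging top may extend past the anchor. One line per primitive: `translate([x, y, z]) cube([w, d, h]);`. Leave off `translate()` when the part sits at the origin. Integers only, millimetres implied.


translate([399, 153, 0]) cube([50, 17, 477]);
translate([1035, 153, 0]) cube([50, 17, 477]);
translate([449, 153, 0]) cube([586, 17, 50]);
translate([449, 153, 427]) cube([586, 17, 50]);


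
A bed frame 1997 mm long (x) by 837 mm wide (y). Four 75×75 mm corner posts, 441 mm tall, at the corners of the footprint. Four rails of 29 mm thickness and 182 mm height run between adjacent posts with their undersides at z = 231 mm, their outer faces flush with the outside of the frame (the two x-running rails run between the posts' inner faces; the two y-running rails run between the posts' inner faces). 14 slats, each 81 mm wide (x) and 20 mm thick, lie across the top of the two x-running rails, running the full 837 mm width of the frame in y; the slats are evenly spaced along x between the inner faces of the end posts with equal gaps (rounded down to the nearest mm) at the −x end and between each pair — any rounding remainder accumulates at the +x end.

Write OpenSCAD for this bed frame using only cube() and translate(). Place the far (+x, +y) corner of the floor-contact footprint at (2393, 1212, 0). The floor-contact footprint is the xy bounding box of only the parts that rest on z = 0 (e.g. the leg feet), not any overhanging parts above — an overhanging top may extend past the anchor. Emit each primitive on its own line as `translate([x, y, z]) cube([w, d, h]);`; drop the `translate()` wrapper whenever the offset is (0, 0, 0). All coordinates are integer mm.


// slat z = rail_z + rail_h = 231 + 182 = 413
// slat gap = ⌊(1847 − 14·81) / 15⌋ = 47
translate([396, 375, 0]) cube([75, 75, 441]);
translate([396, 1137, 0]) cube([75, 75, 441]);
translate([2318, 375, 0]) cube([75, 75, 441]);
translate([2318, 1137, 0]) cube([75, 75, 441]);
translate([471, 375, 231]) cube([1847, 29, 182]);
translate([471, 1183, 231]) cube([1847, 29, 182]);
translate([396, 450, 231]) cube([29, 687, 182]);
translate([2364, 450, 231]) cube([29, 687, 182]);
translate([518, 375, 413]) cube([81, 837, 20]);
translate([646, 375, 413]) cube([81, 837, 20]);
translate([774, 375, 413]) cube([81, 837, 20]);
translate([902, 375, 413]) cube([81, 837, 20]);
translate([1030, 375, 413]) cube([81, 837, 20]);
translate([1158, 375, 413]) cube([81, 837, 20]);
translate([1286, 375, 413]) cube([81, 837, 20]);
translate([1414, 375, 413]) cube([81, 837, 20]);
translate([1542, 375, 413]) cube([81, 837, 20]);
translate([1670, 375, 413]) cube([81, 837, 20]);
translate([1798, 375, 413]) cube([81, 837, 20]);
translate([1926, 375, 413]) cube([81, 837, 20]);
translate([2054, 375, 413]) cube([81, 837, 20]);
translate([2182, 375, 413]) cube([81, 837, 20]);


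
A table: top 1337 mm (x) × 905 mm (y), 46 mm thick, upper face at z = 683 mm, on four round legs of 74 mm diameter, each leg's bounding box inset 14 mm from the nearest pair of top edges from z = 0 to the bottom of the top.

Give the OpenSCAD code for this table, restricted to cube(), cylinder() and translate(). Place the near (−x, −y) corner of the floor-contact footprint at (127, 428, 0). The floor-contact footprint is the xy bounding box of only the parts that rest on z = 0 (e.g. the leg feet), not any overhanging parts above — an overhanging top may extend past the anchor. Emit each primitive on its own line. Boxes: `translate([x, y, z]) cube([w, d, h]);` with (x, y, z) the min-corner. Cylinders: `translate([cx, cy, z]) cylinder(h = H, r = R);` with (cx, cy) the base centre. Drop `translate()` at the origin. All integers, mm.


// leg_h = 683 - 46 = 637
translate([113, 414, 637]) cube([1337, 905, 46]);
translate([164, 465, 0]) cylinder(h = 637, r = 37);
translate([1399, 465, 0]) cylinder(h = 637, r = 37);
translate([164, 1268, 0]) cylinder(h = 637, r = 37);
translate([1399, 1268, 0]) cylinder(h = 637, r = 37);


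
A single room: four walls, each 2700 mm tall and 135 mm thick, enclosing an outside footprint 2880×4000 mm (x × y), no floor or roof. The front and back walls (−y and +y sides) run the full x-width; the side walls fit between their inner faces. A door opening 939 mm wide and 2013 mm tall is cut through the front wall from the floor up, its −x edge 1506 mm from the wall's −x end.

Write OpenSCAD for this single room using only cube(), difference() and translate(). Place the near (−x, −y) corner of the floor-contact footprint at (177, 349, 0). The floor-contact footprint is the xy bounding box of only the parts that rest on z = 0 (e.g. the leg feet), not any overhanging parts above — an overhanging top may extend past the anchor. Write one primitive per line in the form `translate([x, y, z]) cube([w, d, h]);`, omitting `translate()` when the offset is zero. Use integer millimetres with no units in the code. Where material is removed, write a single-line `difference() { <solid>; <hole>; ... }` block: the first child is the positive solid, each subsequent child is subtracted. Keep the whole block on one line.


difference() { translate([177, 349, 0]) cube([2880, 135, 2700]); translate([1683, 349, 0]) cube([939, 135, 2013]); }
translate([177, 4214, 0]) cube([2880, 135, 2700]);
translate([177, 484, 0]) cube([135, 3730, 2700]);
translate([2922, 484, 0]) cube([135, 3730, 2700]);


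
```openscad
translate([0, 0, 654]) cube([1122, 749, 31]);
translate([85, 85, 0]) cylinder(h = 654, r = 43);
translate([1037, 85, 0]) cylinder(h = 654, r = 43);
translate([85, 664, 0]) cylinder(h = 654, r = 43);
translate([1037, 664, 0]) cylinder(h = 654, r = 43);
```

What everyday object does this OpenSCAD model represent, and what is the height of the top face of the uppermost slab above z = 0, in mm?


A table. The table height is 685 mm.

A 1122×749×31 slab sits at z = 654 on four Ø86 mm round legs — a table. The top surface is at 654 + 31 = 685 mm.


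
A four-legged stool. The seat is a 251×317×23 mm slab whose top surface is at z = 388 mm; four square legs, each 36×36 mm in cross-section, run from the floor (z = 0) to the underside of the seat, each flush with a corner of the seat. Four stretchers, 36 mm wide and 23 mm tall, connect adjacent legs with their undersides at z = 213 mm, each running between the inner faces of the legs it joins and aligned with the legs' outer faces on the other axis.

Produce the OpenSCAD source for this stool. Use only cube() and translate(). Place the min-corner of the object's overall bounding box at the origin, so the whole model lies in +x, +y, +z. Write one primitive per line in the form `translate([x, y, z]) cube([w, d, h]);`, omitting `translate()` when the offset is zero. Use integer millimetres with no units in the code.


translate([0, 0, 365]) cube([251, 317, 23]);
cube([36, 36, 365]);
translate([215, 0, 0]) cube([36, 36, 365]);
translate([0, 281, 0]) cube([36, 36, 365]);
translate([215, 281, 0]) cube([36, 36, 365]);
translate([36, 0, 213]) cube([179, 36, 23]);
translate([36, 281, 213]) cube([179, 36, 23]);
translate([0, 36, 213]) cube([36, 245, 23]);
translate([215, 36, 213]) cube([36, 245, 23]);


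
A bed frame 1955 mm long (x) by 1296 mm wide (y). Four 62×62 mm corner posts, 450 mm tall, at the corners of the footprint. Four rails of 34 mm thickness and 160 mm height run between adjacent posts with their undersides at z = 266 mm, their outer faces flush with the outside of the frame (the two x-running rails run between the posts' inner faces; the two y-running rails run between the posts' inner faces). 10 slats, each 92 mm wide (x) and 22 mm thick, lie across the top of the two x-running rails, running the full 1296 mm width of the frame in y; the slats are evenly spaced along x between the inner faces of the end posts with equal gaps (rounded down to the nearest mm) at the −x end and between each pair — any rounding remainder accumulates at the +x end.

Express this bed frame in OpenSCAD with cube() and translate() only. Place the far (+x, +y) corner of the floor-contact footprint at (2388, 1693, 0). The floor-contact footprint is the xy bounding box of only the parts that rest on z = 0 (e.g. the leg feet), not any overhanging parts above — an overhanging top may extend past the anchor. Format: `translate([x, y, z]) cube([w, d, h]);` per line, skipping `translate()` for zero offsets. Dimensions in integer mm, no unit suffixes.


// slat z = rail_z + rail_h = 266 + 160 = 426
// slat gap = ⌊(1831 − 10·92) / 11⌋ = 82
translate([433, 397, 0]) cube([62, 62, 450]);
translate([433, 1631, 0]) cube([62, 62, 450]);
translate([2326, 397, 0]) cube([62, 62, 450]);
translate([2326, 1631, 0]) cube([62, 62, 450]);
translate([495, 397, 266]) cube([1831, 34, 160]);
translate([495, 1659, 266]) cube([1831, 34, 160]);
translate([433, 459, 266]) cube([34, 1172, 160]);
translate([2354, 459, 266]) cube([34, 1172, 160]);
translate([577, 397, 426]) cube([92, 1296, 22]);
translate([751, 397, 426]) cube([92, 1296, 22]);
translate([925, 397, 426]) cube([92, 1296, 22]);
translate([1099, 397, 426]) cube([92, 1296, 22]);
translate([1273, 397, 426]) cube([92, 1296, 22]);
translate([1447, 397, 426]) cube([92, 1296, 22]);
translate([1621, 397, 426]) cube([92, 1296, 22]);
translate([1795, 397, 426]) cube([92, 1296, 22]);
translate([1969, 397, 426]) cube([92, 1296, 22]);
translate([2143, 397, 426]) cube([92, 1296, 22]);


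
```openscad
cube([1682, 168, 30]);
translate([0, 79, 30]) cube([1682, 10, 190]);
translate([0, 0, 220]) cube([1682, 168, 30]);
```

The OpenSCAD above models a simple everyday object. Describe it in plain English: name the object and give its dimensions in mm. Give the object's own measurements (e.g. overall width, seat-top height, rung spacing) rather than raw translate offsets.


An I-beam lying along x, 1682 mm long. Overall section height 250 mm. Two flanges 168 mm wide (y) and 30 mm thick, one on the floor and one at the top; a web 10 mm thick runs between them, centred on the flange width.


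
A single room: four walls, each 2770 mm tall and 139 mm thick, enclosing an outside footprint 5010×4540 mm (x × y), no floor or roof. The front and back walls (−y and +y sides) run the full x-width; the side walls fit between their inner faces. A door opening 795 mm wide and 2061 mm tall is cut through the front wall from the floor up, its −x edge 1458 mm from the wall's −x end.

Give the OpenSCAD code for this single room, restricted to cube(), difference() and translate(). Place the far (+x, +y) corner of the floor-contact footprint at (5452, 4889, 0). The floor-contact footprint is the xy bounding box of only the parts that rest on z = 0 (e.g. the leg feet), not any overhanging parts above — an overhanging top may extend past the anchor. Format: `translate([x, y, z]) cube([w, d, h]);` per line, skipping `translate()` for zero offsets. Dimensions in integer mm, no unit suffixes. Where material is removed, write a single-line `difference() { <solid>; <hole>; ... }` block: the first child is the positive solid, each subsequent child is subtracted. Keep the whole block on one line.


difference() { translate([442, 349, 0]) cube([5010, 139, 2770]); translate([1900, 349, 0]) cube([795, 139, 2061]); }
translate([442, 4750, 0]) cube([5010, 139, 2770]);
translate([442, 488, 0]) cube([139, 4262, 2770]);
translate([5313, 488, 0]) cube([139, 4262, 2770]);


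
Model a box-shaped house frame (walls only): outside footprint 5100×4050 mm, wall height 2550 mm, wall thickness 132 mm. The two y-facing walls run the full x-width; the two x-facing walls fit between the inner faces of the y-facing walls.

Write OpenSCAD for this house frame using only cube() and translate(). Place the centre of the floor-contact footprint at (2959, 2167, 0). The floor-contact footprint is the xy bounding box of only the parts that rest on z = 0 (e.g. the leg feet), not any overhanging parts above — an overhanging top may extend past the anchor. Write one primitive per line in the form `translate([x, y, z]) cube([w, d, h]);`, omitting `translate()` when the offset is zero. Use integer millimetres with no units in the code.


translate([409, 142, 0]) cube([5100, 132, 2550]);
translate([409, 4060, 0]) cube([5100, 132, 2550]);
translate([409, 274, 0]) cube([132, 3786, 2550]);
translate([5377, 274, 0]) cube([132, 3786, 2550]);


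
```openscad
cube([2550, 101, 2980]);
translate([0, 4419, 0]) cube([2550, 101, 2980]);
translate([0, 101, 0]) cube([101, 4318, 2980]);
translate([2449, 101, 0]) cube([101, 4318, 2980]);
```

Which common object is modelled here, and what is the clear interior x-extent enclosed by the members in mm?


A house (or room) frame. The interior width is 2348 mm.

Four 2980 mm walls enclosing a rectangle with no floor or roof — a room or house frame. Outside width is 2550 mm and wall thickness is 101 mm, so the interior width is 2550 − 2 × 101 = 2348 mm.


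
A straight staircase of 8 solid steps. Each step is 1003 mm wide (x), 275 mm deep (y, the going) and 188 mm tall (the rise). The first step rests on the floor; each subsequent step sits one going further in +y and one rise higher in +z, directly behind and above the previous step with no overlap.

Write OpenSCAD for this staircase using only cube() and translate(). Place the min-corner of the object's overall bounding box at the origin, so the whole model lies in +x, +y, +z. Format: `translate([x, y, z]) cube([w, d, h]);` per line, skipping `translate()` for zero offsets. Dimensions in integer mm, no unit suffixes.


cube([1003, 275, 188]);
translate([0, 275, 188]) cube([1003, 275, 188]);
translate([0, 550, 376]) cube([1003, 275, 188]);
translate([0, 825, 564]) cube([1003, 275, 188]);
translate([0, 1100, 752]) cube([1003, 275, 188]);
translate([0, 1375, 940]) cube([1003, 275, 188]);
translate([0, 1650, 1128]) cube([1003, 275, 188]);
translate([0, 1925, 1316]) cube([1003, 275, 188]);


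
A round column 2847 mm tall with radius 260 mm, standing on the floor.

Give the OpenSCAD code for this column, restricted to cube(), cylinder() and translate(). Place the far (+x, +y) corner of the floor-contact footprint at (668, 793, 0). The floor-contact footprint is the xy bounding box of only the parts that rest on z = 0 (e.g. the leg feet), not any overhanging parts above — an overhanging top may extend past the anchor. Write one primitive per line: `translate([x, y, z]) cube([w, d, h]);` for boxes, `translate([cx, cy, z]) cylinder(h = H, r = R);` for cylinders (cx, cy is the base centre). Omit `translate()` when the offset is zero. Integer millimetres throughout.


translate([408, 533, 0]) cylinder(h = 2847, r = 260);


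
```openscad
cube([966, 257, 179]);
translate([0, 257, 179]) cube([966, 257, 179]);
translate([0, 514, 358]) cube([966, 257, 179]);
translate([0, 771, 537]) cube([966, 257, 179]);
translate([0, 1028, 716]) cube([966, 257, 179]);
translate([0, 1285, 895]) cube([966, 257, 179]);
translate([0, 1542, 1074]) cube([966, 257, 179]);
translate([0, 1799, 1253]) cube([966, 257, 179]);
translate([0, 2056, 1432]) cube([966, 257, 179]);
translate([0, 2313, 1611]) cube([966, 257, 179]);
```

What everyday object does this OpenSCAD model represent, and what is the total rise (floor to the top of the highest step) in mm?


A staircase. The total rise is 1790 mm.

10 identical blocks, each offset up and back from the previous — a staircase. Each step is 179 mm tall and there are 10 of them, so the total rise is 10 × 179 = 1790 mm.


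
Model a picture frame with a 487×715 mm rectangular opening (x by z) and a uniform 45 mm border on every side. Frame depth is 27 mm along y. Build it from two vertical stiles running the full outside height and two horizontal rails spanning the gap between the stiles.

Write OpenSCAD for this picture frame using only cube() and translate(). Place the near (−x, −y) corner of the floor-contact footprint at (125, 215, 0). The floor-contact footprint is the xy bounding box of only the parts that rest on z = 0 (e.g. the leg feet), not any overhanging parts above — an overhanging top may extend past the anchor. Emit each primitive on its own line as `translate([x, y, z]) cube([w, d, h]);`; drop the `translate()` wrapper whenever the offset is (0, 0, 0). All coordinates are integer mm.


translate([125, 215, 0]) cube([45, 27, 805]);
translate([657, 215, 0]) cube([45, 27, 805]);
translate([170, 215, 0]) cube([487, 27, 45]);
translate([170, 215, 760]) cube([487, 27, 45]);


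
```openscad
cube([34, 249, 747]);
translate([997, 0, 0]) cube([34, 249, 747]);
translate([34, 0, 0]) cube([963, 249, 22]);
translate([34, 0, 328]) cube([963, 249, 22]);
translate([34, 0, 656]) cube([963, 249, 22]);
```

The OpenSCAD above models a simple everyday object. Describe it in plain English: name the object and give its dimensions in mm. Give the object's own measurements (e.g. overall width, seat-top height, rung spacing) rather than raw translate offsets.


An open bookshelf. Two side panels, each 34 mm thick, 249 mm deep and 747 mm tall, stand 1031 mm apart (outside-to-outside). Between them sit 3 shelves, each 22 mm thick and 249 mm deep, spanning the full gap between the sides. The bottom shelf rests on the floor (its underside at z = 0) and the clear gap between one shelf's top and the next shelf's underside is 306 mm.


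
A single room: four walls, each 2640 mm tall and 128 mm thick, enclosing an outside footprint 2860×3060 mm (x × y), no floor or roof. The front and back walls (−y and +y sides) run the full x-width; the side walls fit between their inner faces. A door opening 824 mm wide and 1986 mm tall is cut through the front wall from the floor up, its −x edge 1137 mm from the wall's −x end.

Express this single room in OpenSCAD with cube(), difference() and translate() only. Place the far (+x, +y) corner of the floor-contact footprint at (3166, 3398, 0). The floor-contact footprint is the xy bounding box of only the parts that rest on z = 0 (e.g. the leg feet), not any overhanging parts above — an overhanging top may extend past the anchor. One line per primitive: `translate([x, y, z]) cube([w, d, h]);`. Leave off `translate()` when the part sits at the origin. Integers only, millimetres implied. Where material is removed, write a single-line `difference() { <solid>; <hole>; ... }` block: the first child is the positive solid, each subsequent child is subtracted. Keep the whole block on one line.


difference() { translate([306, 338, 0]) cube([2860, 128, 2640]); translate([1443, 338, 0]) cube([824, 128, 1986]); }
translate([306, 3270, 0]) cube([2860, 128, 2640]);
translate([306, 466, 0]) cube([128, 2804, 2640]);
translate([3038, 466, 0]) cube([128, 2804, 2640]);


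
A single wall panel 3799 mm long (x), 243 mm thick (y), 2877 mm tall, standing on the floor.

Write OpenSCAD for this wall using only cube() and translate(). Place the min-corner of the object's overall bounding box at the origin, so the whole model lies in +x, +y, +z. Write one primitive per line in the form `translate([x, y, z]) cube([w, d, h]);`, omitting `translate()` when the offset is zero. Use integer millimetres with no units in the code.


cube([3799, 243, 2877]);


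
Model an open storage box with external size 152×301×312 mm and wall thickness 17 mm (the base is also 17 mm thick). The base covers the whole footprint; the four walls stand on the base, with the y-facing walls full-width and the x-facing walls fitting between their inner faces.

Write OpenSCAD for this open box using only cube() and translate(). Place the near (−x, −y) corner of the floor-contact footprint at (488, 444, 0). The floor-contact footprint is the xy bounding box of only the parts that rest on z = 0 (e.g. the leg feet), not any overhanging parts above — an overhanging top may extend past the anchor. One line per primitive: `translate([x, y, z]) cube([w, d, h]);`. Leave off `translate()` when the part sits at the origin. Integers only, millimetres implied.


translate([488, 444, 0]) cube([152, 301, 17]);
translate([488, 444, 17]) cube([152, 17, 295]);
translate([488, 728, 17]) cube([152, 17, 295]);
translate([488, 461, 17]) cube([17, 267, 295]);
translate([623, 461, 17]) cube([17, 267, 295]);


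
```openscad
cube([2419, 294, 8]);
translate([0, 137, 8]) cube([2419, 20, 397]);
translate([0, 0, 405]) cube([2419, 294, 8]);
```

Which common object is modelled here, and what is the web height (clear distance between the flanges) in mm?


An I-beam. The web height is 397 mm.

Two wide flanges with a thin centred web — an I-beam. Overall 413 mm minus two 8 mm flanges gives a web of 413 − 2·8 = 397 mm.


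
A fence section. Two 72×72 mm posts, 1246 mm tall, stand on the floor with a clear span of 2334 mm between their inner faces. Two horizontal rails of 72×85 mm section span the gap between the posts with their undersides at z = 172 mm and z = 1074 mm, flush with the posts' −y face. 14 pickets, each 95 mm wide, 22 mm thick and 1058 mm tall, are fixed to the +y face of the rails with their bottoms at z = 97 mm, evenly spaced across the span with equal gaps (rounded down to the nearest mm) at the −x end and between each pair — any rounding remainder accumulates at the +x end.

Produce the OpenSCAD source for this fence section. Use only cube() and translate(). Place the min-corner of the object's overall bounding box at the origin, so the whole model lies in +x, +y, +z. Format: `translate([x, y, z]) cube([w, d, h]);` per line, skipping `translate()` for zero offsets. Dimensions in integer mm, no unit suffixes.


cube([72, 72, 1246]);
translate([2406, 0, 0]) cube([72, 72, 1246]);
translate([72, 0, 172]) cube([2334, 72, 85]);
translate([72, 0, 1074]) cube([2334, 72, 85]);
translate([138, 72, 97]) cube([95, 22, 1058]);
translate([299, 72, 97]) cube([95, 22, 1058]);
translate([460, 72, 97]) cube([95, 22, 1058]);
translate([621, 72, 97]) cube([95, 22, 1058]);
translate([782, 72, 97]) cube([95, 22, 1058]);
translate([943, 72, 97]) cube([95, 22, 1058]);
translate([1104, 72, 97]) cube([95, 22, 1058]);
translate([1265, 72, 97]) cube([95, 22, 1058]);
translate([1426, 72, 97]) cube([95, 22, 1058]);
translate([1587, 72, 97]) cube([95, 22, 1058]);
translate([1748, 72, 97]) cube([95, 22, 1058]);
translate([1909, 72, 97]) cube([95, 22, 1058]);
translate([2070, 72, 97]) cube([95, 22, 1058]);
translate([2231, 72, 97]) cube([95, 22, 1058]);


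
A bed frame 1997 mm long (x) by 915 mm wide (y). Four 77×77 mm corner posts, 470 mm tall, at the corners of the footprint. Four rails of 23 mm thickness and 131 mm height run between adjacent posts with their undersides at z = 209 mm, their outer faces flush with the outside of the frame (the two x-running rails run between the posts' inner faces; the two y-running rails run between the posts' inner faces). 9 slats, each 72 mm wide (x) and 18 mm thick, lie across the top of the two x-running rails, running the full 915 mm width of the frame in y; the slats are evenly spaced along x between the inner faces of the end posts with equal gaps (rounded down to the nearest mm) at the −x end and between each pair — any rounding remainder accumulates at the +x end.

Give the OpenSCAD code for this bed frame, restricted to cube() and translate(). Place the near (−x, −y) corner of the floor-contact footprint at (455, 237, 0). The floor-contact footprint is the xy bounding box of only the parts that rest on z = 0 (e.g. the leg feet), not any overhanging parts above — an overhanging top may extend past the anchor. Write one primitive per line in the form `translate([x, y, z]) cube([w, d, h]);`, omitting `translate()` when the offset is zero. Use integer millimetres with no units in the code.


translate([455, 237, 0]) cube([77, 77, 470]);
translate([455, 1075, 0]) cube([77, 77, 470]);
translate([2375, 237, 0]) cube([77, 77, 470]);
translate([2375, 1075, 0]) cube([77, 77, 470]);
translate([532, 237, 209]) cube([1843, 23, 131]);
translate([532, 1129, 209]) cube([1843, 23, 131]);
translate([455, 314, 209]) cube([23, 761, 131]);
translate([2429, 314, 209]) cube([23, 761, 131]);
translate([651, 237, 340]) cube([72, 915, 18]);
translate([842, 237, 340]) cube([72, 915, 18]);
translate([1033, 237, 340]) cube([72, 915, 18]);
translate([1224, 237, 340]) cube([72, 915, 18]);
translate([1415, 237, 340]) cube([72, 915, 18]);
translate([1606, 237, 340]) cube([72, 915, 18]);
translate([1797, 237, 340]) cube([72, 915, 18]);
translate([1988, 237, 340]) cube([72, 915, 18]);
translate([2179, 237, 340]) cube([72, 915, 18]);


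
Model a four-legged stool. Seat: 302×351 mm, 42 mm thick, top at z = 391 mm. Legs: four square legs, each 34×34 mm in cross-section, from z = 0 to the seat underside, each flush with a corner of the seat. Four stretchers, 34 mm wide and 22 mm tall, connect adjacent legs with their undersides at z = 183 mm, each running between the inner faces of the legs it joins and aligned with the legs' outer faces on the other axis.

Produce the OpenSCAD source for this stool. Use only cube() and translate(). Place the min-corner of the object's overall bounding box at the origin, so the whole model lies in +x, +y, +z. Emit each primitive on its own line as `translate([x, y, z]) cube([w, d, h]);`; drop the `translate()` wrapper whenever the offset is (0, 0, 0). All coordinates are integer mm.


translate([0, 0, 349]) cube([302, 351, 42]);
cube([34, 34, 349]);
translate([268, 0, 0]) cube([34, 34, 349]);
translate([0, 317, 0]) cube([34, 34, 349]);
translate([268, 317, 0]) cube([34, 34, 349]);
translate([34, 0, 183]) cube([234, 34, 22]);
translate([34, 317, 183]) cube([234, 34, 22]);
translate([0, 34, 183]) cube([34, 283, 22]);
translate([268, 34, 183]) cube([34, 283, 22]);
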